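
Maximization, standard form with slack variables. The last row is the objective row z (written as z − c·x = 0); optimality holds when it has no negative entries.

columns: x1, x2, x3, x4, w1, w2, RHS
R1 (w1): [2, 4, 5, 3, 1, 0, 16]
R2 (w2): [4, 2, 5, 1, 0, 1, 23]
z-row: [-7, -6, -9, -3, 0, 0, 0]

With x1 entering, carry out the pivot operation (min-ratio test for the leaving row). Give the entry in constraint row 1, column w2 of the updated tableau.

Ratio test on column x1 — row 1: 16/2 = 8; row 2: 23/4 = 23/4. Minimum is 23/4 at row 2 (w2 leaves); pivot element 4.
Divide row 2 by 4; eliminate column x1 from the other rows.
Row 1 update in column w2: 0 − 2·(1/4) = -1/2.

-1/2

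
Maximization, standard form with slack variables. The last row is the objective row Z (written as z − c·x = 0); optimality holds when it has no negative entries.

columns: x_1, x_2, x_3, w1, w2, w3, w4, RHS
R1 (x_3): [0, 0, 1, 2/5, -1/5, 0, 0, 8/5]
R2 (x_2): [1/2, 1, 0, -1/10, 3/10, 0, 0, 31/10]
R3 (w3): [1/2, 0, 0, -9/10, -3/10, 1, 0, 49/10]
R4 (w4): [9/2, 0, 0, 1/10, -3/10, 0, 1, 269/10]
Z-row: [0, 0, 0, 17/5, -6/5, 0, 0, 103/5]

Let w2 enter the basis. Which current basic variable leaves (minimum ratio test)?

x_2

Column w2 entries and ratios — x_3: -1/5 ≤ 0, skip; x_2: (31/10)/(3/10) = 31/3; w3: -3/10 ≤ 0, skip; w4: -3/10 ≤ 0, skip.
Smallest ratio is 31/3 in the row of x_2, so x_2 leaves.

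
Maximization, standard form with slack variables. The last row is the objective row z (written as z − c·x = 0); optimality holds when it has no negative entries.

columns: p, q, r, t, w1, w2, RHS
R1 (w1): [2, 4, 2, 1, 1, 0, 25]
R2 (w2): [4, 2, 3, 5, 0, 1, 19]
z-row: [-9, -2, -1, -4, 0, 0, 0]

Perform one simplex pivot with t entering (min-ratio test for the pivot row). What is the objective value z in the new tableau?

76/5

Ratio test on column t — row 1: 25/1 = 25; row 2: 19/5 = 19/5. Minimum is 19/5 at row 2 (w2 leaves); pivot element 5.
Pivot on row 2; the z-row RHS becomes 0 − (-4)·(19/5) = 76/5.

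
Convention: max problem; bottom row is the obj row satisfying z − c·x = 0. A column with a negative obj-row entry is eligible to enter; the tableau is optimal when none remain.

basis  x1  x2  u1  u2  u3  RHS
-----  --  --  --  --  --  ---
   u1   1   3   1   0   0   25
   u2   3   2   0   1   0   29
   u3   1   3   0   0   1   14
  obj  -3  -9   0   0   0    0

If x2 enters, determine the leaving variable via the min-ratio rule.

Column x2 entries and ratios — u1: 25/3 = 25/3; u2: 29/2 = 29/2; u3: 14/3 = 14/3.
Smallest ratio is 14/3 in the row of u3, so u3 leaves.

u3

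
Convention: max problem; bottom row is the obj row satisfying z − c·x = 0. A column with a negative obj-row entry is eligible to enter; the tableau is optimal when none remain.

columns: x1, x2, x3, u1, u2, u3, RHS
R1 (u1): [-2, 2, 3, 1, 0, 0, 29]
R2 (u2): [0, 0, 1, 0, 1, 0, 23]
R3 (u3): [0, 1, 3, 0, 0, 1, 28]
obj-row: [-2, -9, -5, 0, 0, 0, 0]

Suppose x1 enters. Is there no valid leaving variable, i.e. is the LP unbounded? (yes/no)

yes

Every constraint-row entry in column x1 is ≤ 0, so increasing x1 is unbounded.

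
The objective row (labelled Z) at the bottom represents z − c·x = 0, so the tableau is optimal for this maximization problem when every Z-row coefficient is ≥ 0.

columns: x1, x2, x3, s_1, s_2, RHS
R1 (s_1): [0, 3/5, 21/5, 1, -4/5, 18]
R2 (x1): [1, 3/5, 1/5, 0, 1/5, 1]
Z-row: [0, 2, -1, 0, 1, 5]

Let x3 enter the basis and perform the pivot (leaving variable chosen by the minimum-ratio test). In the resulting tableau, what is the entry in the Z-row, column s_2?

17/21

Ratio test on column x3 — row 1: 18/(21/5) = 30/7; row 2: 1/(1/5) = 5. Minimum is 30/7 at row 1 (s_1 leaves); pivot element 21/5.
Divide row 1 by 21/5; eliminate column x3 from the other rows.
Z-row update in column s_2: 1 − (-1)·(-4/21) = 17/21.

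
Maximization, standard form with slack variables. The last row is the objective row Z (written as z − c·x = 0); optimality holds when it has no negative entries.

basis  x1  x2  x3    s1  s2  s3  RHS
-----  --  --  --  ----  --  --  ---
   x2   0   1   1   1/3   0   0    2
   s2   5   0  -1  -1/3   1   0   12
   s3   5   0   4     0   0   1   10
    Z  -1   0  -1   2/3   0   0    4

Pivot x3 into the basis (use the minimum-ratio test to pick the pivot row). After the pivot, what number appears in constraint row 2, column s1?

0

Ratio test on column x3 — row 1: 2/1 = 2; row 2: entry -1 ≤ 0; row 3: 10/4 = 5/2. Minimum is 2 at row 1 (x2 leaves); pivot element 1.
Divide row 1 by 1; eliminate column x3 from the other rows.
Row 2 update in column s1: -1/3 − (-1)·(1/3) = 0.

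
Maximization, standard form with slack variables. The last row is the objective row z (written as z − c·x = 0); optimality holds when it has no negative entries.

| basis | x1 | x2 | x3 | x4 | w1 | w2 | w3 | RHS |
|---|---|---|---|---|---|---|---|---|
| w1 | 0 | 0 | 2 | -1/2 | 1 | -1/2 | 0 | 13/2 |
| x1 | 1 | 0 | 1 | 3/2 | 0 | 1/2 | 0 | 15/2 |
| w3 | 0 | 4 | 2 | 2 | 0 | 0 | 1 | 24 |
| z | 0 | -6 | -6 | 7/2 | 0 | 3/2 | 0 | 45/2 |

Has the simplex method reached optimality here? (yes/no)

no

The z-row has a negative entry -6 in column x2, so it is not optimal.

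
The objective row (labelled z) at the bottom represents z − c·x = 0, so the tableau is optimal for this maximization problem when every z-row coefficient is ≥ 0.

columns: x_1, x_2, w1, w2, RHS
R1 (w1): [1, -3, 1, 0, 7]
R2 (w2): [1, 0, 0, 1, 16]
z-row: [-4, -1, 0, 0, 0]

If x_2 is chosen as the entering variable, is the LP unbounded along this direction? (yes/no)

Every constraint-row entry in column x_2 is ≤ 0, so increasing x_2 is unbounded.

yes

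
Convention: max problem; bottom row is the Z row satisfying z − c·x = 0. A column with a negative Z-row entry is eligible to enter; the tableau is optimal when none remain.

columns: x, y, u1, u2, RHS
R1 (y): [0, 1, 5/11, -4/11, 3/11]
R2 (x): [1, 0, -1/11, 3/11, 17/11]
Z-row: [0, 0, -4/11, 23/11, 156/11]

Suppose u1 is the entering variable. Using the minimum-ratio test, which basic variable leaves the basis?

y

Column u1 entries and ratios — y: (3/11)/(5/11) = 3/5; x: -1/11 ≤ 0, skip.
Smallest ratio is 3/5 in the row of y, so y leaves.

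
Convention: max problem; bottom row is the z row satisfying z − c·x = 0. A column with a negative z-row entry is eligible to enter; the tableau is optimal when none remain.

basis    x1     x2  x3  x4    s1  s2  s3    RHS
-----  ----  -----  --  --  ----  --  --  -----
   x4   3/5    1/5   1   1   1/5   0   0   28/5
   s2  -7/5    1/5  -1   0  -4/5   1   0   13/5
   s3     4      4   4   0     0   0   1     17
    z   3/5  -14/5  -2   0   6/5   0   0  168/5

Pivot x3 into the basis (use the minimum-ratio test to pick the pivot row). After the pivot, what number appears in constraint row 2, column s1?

Ratio test on column x3 — row 1: (28/5)/1 = 28/5; row 2: entry -1 ≤ 0; row 3: 17/4 = 17/4. Minimum is 17/4 at row 3 (s3 leaves); pivot element 4.
Divide row 3 by 4; eliminate column x3 from the other rows.
Row 2 update in column s1: -4/5 − (-1)·0 = -4/5.

-4/5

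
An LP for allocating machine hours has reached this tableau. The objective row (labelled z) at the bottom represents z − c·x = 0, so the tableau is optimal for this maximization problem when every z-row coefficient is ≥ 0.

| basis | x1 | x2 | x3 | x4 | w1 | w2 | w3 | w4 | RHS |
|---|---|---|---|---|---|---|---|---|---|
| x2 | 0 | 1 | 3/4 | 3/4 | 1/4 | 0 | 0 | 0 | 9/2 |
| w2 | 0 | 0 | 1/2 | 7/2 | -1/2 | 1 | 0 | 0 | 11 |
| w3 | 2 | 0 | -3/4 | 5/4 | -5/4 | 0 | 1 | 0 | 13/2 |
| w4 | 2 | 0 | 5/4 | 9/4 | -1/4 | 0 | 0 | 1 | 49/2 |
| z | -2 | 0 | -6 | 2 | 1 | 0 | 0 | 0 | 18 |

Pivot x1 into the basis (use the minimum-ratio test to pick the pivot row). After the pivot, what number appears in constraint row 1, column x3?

Ratio test on column x1 — row 1: entry 0 ≤ 0; row 2: entry 0 ≤ 0; row 3: (13/2)/2 = 13/4; row 4: (49/2)/2 = 49/4. Minimum is 13/4 at row 3 (w3 leaves); pivot element 2.
Divide row 3 by 2; eliminate column x1 from the other rows.
Row 1 update in column x3: 3/4 − 0·(-3/8) = 3/4.

3/4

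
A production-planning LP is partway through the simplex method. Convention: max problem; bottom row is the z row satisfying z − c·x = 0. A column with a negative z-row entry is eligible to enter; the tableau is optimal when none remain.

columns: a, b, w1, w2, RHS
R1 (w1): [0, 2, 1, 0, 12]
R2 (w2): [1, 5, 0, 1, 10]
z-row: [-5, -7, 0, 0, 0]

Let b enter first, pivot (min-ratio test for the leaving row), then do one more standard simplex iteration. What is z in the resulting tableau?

50

Ratio test on column b — row 1: 12/2 = 6; row 2: 10/5 = 2. Minimum is 2 at row 2 (w2 leaves); pivot element 5.
Pivot on row 2; the z-row RHS becomes 0 − (-7)·2 = 14.
Next entering variable (most negative z-row entry -18/5): a.
Ratio test on column a — row 1: entry -2/5 ≤ 0; row 2: 2/(1/5) = 10. Minimum is 10 at row 2 (b leaves); pivot element 1/5.
After the second pivot the z-row RHS is 14 − (-18/5)·10 = 50.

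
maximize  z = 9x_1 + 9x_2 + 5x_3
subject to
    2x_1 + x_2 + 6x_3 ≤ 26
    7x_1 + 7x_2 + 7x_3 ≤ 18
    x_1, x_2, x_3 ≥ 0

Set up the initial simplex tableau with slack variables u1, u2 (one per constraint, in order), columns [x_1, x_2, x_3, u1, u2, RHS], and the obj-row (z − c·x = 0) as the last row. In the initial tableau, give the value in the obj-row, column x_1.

-9

The obj-row carries the negated objective coefficients: the x_1 entry is -9.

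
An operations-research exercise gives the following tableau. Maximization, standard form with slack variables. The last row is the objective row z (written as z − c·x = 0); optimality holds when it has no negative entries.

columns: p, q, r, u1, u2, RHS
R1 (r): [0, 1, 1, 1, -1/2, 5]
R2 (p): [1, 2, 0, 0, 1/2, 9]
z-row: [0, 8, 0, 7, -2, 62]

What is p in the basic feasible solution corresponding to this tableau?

p is basic (row 2); its value is the RHS of that row, 9.

9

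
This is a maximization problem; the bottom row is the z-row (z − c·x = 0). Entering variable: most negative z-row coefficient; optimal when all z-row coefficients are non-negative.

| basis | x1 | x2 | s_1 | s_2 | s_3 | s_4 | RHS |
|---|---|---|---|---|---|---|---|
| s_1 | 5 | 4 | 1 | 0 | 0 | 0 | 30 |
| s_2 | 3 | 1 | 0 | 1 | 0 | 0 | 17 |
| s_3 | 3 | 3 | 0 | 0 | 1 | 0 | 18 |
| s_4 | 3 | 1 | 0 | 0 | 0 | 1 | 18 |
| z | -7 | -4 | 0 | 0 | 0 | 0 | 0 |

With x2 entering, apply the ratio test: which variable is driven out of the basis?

Column x2 entries and ratios — s_1: 30/4 = 15/2; s_2: 17/1 = 17; s_3: 18/3 = 6; s_4: 18/1 = 18.
Smallest ratio is 6 in the row of s_3, so s_3 leaves.

s_3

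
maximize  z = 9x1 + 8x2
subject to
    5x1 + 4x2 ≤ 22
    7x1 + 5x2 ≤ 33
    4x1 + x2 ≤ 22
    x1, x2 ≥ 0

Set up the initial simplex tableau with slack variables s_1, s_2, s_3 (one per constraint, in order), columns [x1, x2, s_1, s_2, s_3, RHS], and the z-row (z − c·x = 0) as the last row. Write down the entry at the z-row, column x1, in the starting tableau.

The z-row carries the negated objective coefficients: the x1 entry is -9.

-9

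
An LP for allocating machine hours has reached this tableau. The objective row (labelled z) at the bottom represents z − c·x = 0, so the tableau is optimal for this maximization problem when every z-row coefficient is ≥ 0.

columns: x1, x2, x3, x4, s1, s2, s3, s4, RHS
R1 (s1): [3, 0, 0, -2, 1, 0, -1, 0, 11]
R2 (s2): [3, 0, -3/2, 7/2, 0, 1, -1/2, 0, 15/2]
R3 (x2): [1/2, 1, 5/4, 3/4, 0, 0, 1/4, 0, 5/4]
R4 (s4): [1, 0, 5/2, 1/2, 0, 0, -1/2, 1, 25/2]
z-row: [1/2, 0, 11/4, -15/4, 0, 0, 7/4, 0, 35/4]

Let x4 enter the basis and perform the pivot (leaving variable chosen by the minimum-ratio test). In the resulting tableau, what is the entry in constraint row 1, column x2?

8/3

Ratio test on column x4 — row 1: entry -2 ≤ 0; row 2: (15/2)/(7/2) = 15/7; row 3: (5/4)/(3/4) = 5/3; row 4: (25/2)/(1/2) = 25. Minimum is 5/3 at row 3 (x2 leaves); pivot element 3/4.
Divide row 3 by 3/4; eliminate column x4 from the other rows.
Row 1 update in column x2: 0 − (-2)·(4/3) = 8/3.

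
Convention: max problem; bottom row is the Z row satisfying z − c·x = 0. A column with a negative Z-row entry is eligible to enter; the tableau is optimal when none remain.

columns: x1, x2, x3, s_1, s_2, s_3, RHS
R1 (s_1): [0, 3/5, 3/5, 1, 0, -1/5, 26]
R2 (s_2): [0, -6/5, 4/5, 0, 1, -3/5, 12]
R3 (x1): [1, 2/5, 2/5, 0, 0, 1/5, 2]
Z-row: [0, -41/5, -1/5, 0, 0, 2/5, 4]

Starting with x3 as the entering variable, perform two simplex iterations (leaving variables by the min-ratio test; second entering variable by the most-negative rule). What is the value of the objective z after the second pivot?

Ratio test on column x3 — row 1: 26/(3/5) = 130/3; row 2: 12/(4/5) = 15; row 3: 2/(2/5) = 5. Minimum is 5 at row 3 (x1 leaves); pivot element 2/5.
Pivot on row 3; the Z-row RHS becomes 4 − (-1/5)·5 = 5.
Next entering variable (most negative Z-row entry -8): x2.
Ratio test on column x2 — row 1: entry 0 ≤ 0; row 2: entry -2 ≤ 0; row 3: 5/1 = 5. Minimum is 5 at row 3 (x3 leaves); pivot element 1.
After the second pivot the Z-row RHS is 5 − (-8)·5 = 45.

45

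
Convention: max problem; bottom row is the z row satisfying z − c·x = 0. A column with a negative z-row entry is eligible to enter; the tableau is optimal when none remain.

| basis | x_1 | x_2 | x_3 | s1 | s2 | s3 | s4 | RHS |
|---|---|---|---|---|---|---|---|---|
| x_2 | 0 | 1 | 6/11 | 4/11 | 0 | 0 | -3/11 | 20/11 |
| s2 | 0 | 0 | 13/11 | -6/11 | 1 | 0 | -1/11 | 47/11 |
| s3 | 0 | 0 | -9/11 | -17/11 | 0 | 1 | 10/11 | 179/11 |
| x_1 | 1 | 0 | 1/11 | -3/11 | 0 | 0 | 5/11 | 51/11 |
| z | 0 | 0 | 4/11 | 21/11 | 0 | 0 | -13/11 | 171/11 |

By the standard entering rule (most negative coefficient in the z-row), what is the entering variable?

s4

Negative z-row entries: s4: -13/11.
The most negative is -13/11 in column s4, so s4 enters.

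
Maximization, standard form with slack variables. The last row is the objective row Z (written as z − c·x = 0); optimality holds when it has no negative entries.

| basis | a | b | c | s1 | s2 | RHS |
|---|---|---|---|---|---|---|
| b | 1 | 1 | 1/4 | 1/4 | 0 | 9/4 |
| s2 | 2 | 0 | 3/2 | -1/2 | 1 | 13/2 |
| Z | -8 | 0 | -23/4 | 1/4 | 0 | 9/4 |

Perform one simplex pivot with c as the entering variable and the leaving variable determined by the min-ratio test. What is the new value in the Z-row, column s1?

-5/3

Ratio test on column c — row 1: (9/4)/(1/4) = 9; row 2: (13/2)/(3/2) = 13/3. Minimum is 13/3 at row 2 (s2 leaves); pivot element 3/2.
Divide row 2 by 3/2; eliminate column c from the other rows.
Z-row update in column s1: 1/4 − (-23/4)·(-1/3) = -5/3.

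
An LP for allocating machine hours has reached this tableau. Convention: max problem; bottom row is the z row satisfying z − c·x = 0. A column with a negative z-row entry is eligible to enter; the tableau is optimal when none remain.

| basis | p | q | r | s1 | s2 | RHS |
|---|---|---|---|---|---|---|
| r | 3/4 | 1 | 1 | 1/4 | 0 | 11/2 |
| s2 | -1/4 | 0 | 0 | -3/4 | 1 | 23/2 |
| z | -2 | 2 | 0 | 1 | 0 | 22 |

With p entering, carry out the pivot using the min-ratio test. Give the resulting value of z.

Ratio test on column p — row 1: (11/2)/(3/4) = 22/3; row 2: entry -1/4 ≤ 0. Minimum is 22/3 at row 1 (r leaves); pivot element 3/4.
Pivot on row 1; the z-row RHS becomes 22 − (-2)·(22/3) = 110/3.

110/3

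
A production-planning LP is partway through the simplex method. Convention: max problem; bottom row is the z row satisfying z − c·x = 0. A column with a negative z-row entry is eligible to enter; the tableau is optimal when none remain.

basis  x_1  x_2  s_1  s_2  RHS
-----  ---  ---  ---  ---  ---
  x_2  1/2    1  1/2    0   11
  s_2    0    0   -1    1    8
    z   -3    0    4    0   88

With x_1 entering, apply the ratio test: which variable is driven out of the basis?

x_2

Column x_1 entries and ratios — x_2: 11/(1/2) = 22; s_2: 0 ≤ 0, skip.
Smallest ratio is 22 in the row of x_2, so x_2 leaves.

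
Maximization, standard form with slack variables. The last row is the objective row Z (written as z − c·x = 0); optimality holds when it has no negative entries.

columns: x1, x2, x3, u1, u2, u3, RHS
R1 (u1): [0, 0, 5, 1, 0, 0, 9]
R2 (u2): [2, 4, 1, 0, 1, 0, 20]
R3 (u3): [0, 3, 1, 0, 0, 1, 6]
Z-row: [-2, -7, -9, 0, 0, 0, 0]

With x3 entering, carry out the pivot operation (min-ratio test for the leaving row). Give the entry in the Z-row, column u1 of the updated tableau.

9/5

Ratio test on column x3 — row 1: 9/5 = 9/5; row 2: 20/1 = 20; row 3: 6/1 = 6. Minimum is 9/5 at row 1 (u1 leaves); pivot element 5.
Divide row 1 by 5; eliminate column x3 from the other rows.
Z-row update in column u1: 0 − (-9)·(1/5) = 9/5.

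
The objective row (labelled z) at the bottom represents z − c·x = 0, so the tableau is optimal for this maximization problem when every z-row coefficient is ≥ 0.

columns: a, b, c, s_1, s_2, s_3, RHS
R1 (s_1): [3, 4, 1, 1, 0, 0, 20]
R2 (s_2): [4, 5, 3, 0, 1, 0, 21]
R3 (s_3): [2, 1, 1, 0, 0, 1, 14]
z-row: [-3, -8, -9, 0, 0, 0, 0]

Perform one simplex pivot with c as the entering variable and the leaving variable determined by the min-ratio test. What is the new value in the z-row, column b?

Ratio test on column c — row 1: 20/1 = 20; row 2: 21/3 = 7; row 3: 14/1 = 14. Minimum is 7 at row 2 (s_2 leaves); pivot element 3.
Divide row 2 by 3; eliminate column c from the other rows.
z-row update in column b: -8 − (-9)·(5/3) = 7.

7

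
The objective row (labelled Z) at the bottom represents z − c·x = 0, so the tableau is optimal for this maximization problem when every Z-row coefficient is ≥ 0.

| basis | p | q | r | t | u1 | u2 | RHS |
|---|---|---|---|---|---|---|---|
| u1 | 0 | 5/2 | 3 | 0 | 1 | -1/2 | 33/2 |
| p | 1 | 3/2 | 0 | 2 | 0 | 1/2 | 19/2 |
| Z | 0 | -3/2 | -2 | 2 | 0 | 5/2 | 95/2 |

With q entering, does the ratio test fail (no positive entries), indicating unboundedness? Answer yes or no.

Column q has positive entries in row(s) 1, 2, so the ratio test bounds it — not unbounded.

no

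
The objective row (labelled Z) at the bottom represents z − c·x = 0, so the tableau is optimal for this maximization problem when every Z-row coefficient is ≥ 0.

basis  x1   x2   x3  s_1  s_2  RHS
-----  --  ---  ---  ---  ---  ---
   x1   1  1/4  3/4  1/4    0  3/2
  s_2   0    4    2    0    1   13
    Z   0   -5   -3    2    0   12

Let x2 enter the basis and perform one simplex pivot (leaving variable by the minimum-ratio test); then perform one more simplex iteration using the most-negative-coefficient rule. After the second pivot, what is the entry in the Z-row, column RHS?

144/5

Ratio test on column x2 — row 1: (3/2)/(1/4) = 6; row 2: 13/4 = 13/4. Minimum is 13/4 at row 2 (s_2 leaves); pivot element 4.
Divide row 2 by 4; eliminate column x2 from the other rows.
Second iteration: most negative Z-row entry is -1/2 in column x3, so x3 enters.
Ratio test on column x3 — row 1: (11/16)/(5/8) = 11/10; row 2: (13/4)/(1/2) = 13/2. Minimum is 11/10 at row 1 (x1 leaves); pivot element 5/8.
Divide row 1 by 5/8; eliminate column x3 from the other rows.
After both pivots, the entry at the Z-row, column RHS is 144/5.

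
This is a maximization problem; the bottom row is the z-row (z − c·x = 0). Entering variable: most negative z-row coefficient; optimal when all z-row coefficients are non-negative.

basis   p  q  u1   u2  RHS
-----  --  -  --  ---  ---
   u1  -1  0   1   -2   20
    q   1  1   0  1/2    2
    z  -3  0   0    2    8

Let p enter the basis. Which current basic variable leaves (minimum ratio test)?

q

Column p entries and ratios — u1: -1 ≤ 0, skip; q: 2/1 = 2.
Smallest ratio is 2 in the row of q, so q leaves.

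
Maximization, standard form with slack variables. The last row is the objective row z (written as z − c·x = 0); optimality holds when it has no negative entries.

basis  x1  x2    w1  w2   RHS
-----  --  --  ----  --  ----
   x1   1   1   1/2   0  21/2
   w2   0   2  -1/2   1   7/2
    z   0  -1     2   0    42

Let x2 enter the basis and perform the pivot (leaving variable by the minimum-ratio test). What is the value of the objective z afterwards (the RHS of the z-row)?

Ratio test on column x2 — row 1: (21/2)/1 = 21/2; row 2: (7/2)/2 = 7/4. Minimum is 7/4 at row 2 (w2 leaves); pivot element 2.
Pivot on row 2; the z-row RHS becomes 42 − (-1)·(7/4) = 175/4.

175/4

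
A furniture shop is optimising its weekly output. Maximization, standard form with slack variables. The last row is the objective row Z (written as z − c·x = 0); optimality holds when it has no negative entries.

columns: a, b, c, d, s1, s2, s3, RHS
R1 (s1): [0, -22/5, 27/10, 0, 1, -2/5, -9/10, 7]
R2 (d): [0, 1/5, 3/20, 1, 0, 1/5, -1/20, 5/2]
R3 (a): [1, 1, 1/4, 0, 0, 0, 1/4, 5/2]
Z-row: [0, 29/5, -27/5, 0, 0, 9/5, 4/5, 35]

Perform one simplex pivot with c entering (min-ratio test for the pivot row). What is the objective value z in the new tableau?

Ratio test on column c — row 1: 7/(27/10) = 70/27; row 2: (5/2)/(3/20) = 50/3; row 3: (5/2)/(1/4) = 10. Minimum is 70/27 at row 1 (s1 leaves); pivot element 27/10.
Pivot on row 1; the Z-row RHS becomes 35 − (-27/5)·(70/27) = 49.

49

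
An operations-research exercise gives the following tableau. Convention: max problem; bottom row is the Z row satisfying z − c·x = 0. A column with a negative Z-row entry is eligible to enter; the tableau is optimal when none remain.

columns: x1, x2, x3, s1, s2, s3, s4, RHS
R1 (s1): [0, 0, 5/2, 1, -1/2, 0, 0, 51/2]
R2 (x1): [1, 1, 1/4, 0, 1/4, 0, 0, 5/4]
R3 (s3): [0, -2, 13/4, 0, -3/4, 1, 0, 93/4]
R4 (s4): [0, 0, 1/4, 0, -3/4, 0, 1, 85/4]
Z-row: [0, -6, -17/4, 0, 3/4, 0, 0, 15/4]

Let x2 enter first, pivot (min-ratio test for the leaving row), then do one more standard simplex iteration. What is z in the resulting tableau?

Ratio test on column x2 — row 1: entry 0 ≤ 0; row 2: (5/4)/1 = 5/4; row 3: entry -2 ≤ 0; row 4: entry 0 ≤ 0. Minimum is 5/4 at row 2 (x1 leaves); pivot element 1.
Pivot on row 2; the Z-row RHS becomes 15/4 − (-6)·(5/4) = 45/4.
Next entering variable (most negative Z-row entry -11/4): x3.
Ratio test on column x3 — row 1: (51/2)/(5/2) = 51/5; row 2: (5/4)/(1/4) = 5; row 3: (103/4)/(15/4) = 103/15; row 4: (85/4)/(1/4) = 85. Minimum is 5 at row 2 (x2 leaves); pivot element 1/4.
After the second pivot the Z-row RHS is 45/4 − (-11/4)·5 = 25.

25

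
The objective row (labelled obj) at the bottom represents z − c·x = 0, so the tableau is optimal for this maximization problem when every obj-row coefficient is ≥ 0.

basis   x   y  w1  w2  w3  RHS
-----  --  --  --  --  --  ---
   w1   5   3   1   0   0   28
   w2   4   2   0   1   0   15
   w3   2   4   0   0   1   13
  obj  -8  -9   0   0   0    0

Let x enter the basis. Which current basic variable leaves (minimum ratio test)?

Column x entries and ratios — w1: 28/5 = 28/5; w2: 15/4 = 15/4; w3: 13/2 = 13/2.
Smallest ratio is 15/4 in the row of w2, so w2 leaves.

w2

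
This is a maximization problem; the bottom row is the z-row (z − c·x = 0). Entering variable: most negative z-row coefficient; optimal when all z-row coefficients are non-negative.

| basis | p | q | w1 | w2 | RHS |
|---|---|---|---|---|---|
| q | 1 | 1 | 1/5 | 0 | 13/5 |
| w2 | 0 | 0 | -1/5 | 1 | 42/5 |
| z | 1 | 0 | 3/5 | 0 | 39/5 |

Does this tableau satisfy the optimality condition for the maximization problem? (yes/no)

yes

Every z-row coefficient is ≥ 0, so the tableau is optimal.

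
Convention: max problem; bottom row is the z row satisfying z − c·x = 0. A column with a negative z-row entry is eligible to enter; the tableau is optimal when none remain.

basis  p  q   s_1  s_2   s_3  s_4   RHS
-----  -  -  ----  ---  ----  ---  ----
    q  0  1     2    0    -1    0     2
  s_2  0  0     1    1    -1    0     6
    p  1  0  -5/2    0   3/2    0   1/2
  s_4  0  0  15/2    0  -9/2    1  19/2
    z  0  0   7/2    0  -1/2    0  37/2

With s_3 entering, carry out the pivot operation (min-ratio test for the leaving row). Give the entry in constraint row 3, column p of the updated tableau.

2/3

Ratio test on column s_3 — row 1: entry -1 ≤ 0; row 2: entry -1 ≤ 0; row 3: (1/2)/(3/2) = 1/3; row 4: entry -9/2 ≤ 0. Minimum is 1/3 at row 3 (p leaves); pivot element 3/2.
Divide row 3 by 3/2; eliminate column s_3 from the other rows.
In the new row 3, the p entry is the old entry divided by the pivot: 1/(3/2) = 2/3.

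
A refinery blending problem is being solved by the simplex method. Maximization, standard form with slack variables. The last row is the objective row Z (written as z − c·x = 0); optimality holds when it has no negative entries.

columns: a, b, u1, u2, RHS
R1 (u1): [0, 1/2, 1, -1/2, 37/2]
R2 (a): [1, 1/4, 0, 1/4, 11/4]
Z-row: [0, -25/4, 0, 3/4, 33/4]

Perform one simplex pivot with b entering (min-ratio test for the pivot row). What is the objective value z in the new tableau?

Ratio test on column b — row 1: (37/2)/(1/2) = 37; row 2: (11/4)/(1/4) = 11. Minimum is 11 at row 2 (a leaves); pivot element 1/4.
Pivot on row 2; the Z-row RHS becomes 33/4 − (-25/4)·11 = 77.

77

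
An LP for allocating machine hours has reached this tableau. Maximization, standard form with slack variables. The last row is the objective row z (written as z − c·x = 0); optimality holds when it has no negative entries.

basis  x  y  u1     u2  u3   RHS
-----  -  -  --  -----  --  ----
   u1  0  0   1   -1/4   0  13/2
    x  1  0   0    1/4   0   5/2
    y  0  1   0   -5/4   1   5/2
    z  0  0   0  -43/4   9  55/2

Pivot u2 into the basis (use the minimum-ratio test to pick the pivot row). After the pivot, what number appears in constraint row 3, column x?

Ratio test on column u2 — row 1: entry -1/4 ≤ 0; row 2: (5/2)/(1/4) = 10; row 3: entry -5/4 ≤ 0. Minimum is 10 at row 2 (x leaves); pivot element 1/4.
Divide row 2 by 1/4; eliminate column u2 from the other rows.
Row 3 update in column x: 0 − (-5/4)·4 = 5.

5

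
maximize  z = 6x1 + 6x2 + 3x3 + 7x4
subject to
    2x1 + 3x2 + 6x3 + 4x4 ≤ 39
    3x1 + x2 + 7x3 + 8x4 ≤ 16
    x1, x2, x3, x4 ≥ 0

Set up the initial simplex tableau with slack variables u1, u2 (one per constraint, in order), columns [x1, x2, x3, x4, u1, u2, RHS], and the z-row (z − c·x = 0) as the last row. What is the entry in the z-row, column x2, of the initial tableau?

The z-row carries the negated objective coefficients: the x2 entry is -6.

-6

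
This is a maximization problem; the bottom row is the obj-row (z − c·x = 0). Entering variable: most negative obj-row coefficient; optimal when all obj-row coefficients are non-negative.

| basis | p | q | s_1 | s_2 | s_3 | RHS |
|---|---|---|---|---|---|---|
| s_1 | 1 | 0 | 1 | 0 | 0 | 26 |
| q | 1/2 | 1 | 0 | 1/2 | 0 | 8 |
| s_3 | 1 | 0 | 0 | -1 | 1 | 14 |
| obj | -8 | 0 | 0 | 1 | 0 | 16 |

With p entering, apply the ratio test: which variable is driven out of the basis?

s_3

Column p entries and ratios — s_1: 26/1 = 26; q: 8/(1/2) = 16; s_3: 14/1 = 14.
Smallest ratio is 14 in the row of s_3, so s_3 leaves.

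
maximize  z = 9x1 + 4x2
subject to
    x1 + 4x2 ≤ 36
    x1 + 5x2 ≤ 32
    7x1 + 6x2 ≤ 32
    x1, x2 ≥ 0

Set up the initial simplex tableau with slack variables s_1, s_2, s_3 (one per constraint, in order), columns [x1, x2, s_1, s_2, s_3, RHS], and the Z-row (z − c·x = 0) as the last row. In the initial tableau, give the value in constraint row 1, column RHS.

The RHS of constraint 1 is b_1 = 36.

36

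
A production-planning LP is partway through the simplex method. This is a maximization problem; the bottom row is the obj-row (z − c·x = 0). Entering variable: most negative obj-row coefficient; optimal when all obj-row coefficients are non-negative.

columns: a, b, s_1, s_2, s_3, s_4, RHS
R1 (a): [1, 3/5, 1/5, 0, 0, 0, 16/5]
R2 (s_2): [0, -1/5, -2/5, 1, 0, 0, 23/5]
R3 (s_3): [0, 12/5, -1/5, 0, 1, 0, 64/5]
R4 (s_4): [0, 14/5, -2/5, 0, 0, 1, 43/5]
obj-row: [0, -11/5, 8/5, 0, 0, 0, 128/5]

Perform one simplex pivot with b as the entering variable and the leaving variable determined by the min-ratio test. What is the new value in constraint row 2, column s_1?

-3/7

Ratio test on column b — row 1: (16/5)/(3/5) = 16/3; row 2: entry -1/5 ≤ 0; row 3: (64/5)/(12/5) = 16/3; row 4: (43/5)/(14/5) = 43/14. Minimum is 43/14 at row 4 (s_4 leaves); pivot element 14/5.
Divide row 4 by 14/5; eliminate column b from the other rows.
Row 2 update in column s_1: -2/5 − (-1/5)·(-1/7) = -3/7.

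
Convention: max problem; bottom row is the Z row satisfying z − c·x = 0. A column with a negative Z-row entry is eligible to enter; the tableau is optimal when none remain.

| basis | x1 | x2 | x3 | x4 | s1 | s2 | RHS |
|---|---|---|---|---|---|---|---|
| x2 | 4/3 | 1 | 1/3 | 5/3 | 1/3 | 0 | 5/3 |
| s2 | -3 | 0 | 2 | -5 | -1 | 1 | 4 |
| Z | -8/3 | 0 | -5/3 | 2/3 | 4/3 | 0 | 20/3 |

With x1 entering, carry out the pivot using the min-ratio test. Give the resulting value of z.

10

Ratio test on column x1 — row 1: (5/3)/(4/3) = 5/4; row 2: entry -3 ≤ 0. Minimum is 5/4 at row 1 (x2 leaves); pivot element 4/3.
Pivot on row 1; the Z-row RHS becomes 20/3 − (-8/3)·(5/4) = 10.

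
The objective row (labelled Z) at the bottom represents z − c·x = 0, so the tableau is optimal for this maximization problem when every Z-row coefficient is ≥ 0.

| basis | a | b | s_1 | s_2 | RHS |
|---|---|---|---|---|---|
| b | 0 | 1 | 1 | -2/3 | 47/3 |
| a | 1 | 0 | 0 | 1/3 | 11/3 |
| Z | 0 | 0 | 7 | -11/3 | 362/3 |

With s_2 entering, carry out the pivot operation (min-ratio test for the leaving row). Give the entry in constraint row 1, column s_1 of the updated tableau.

1

Ratio test on column s_2 — row 1: entry -2/3 ≤ 0; row 2: (11/3)/(1/3) = 11. Minimum is 11 at row 2 (a leaves); pivot element 1/3.
Divide row 2 by 1/3; eliminate column s_2 from the other rows.
Row 1 update in column s_1: 1 − (-2/3)·0 = 1.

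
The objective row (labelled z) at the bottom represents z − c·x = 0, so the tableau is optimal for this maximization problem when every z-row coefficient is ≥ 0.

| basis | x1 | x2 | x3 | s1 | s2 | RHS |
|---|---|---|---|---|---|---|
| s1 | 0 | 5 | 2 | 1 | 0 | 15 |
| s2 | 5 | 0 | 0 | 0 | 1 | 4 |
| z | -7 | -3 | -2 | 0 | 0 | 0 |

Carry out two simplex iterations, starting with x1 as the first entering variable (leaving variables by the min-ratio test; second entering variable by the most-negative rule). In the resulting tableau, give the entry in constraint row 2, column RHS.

Ratio test on column x1 — row 1: entry 0 ≤ 0; row 2: 4/5 = 4/5. Minimum is 4/5 at row 2 (s2 leaves); pivot element 5.
Divide row 2 by 5; eliminate column x1 from the other rows.
Second iteration: most negative z-row entry is -3 in column x2, so x2 enters.
Ratio test on column x2 — row 1: 15/5 = 3; row 2: entry 0 ≤ 0. Minimum is 3 at row 1 (s1 leaves); pivot element 5.
Divide row 1 by 5; eliminate column x2 from the other rows.
After both pivots, the entry at constraint row 2, column RHS is 4/5.

4/5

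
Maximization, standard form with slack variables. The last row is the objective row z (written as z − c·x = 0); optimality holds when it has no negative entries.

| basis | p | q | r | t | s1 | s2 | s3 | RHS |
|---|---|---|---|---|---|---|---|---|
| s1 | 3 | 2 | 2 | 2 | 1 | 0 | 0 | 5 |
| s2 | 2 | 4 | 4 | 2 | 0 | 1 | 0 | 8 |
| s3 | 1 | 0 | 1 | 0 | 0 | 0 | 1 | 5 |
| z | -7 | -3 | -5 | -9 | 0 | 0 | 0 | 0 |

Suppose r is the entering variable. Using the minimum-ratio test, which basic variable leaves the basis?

Column r entries and ratios — s1: 5/2 = 5/2; s2: 8/4 = 2; s3: 5/1 = 5.
Smallest ratio is 2 in the row of s2, so s2 leaves.

s2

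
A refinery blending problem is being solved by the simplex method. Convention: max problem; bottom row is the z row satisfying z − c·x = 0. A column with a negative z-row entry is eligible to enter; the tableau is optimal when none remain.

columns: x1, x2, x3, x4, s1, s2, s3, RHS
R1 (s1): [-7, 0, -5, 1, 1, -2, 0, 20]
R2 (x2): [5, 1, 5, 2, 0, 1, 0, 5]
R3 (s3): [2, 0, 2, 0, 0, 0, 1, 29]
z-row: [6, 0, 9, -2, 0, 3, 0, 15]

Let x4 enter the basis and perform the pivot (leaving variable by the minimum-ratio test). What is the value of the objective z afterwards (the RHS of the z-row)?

Ratio test on column x4 — row 1: 20/1 = 20; row 2: 5/2 = 5/2; row 3: entry 0 ≤ 0. Minimum is 5/2 at row 2 (x2 leaves); pivot element 2.
Pivot on row 2; the z-row RHS becomes 15 − (-2)·(5/2) = 20.

20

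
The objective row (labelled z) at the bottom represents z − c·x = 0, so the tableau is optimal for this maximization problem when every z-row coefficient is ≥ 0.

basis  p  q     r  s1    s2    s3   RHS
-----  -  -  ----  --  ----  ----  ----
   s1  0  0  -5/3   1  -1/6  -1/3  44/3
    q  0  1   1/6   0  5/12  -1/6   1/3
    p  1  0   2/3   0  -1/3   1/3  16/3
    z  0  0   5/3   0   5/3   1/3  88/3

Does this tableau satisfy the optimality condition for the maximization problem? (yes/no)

yes

Every z-row coefficient is ≥ 0, so the tableau is optimal.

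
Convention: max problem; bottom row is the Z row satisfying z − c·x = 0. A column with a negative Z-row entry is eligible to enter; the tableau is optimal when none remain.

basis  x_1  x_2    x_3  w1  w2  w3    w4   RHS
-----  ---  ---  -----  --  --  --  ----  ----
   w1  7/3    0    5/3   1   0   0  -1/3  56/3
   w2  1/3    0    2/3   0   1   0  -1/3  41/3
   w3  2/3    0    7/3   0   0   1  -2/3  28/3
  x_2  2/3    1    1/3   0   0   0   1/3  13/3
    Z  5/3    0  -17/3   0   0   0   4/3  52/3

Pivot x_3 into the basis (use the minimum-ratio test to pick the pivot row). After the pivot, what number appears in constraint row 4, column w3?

Ratio test on column x_3 — row 1: (56/3)/(5/3) = 56/5; row 2: (41/3)/(2/3) = 41/2; row 3: (28/3)/(7/3) = 4; row 4: (13/3)/(1/3) = 13. Minimum is 4 at row 3 (w3 leaves); pivot element 7/3.
Divide row 3 by 7/3; eliminate column x_3 from the other rows.
Row 4 update in column w3: 0 − (1/3)·(3/7) = -1/7.

-1/7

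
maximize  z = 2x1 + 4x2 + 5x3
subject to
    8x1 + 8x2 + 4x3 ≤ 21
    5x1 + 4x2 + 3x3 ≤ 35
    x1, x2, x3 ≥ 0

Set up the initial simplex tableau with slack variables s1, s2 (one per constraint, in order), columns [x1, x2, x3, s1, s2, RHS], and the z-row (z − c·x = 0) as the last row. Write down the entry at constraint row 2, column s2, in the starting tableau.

1

Slack s2 belongs to constraint 2; its column is the unit vector e_2, so the entry in row 2 is 1.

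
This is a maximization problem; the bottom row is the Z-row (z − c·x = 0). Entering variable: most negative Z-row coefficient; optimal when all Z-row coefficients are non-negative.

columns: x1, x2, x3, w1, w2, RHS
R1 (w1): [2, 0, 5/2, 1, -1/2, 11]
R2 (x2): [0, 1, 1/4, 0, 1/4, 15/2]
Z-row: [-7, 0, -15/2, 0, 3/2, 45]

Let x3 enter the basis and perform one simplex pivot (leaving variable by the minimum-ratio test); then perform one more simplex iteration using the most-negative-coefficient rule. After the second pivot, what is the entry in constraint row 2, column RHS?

15/2

Ratio test on column x3 — row 1: 11/(5/2) = 22/5; row 2: (15/2)/(1/4) = 30. Minimum is 22/5 at row 1 (w1 leaves); pivot element 5/2.
Divide row 1 by 5/2; eliminate column x3 from the other rows.
Second iteration: most negative Z-row entry is -1 in column x1, so x1 enters.
Ratio test on column x1 — row 1: (22/5)/(4/5) = 11/2; row 2: entry -1/5 ≤ 0. Minimum is 11/2 at row 1 (x3 leaves); pivot element 4/5.
Divide row 1 by 4/5; eliminate column x1 from the other rows.
After both pivots, the entry at constraint row 2, column RHS is 15/2.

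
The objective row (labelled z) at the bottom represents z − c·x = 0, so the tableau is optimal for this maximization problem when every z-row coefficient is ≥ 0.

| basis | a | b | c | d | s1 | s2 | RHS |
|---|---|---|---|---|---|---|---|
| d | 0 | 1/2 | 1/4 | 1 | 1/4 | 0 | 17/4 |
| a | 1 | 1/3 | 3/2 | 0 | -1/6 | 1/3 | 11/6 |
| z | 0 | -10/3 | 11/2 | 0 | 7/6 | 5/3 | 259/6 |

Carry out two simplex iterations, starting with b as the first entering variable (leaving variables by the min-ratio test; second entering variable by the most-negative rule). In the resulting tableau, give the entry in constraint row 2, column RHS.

Ratio test on column b — row 1: (17/4)/(1/2) = 17/2; row 2: (11/6)/(1/3) = 11/2. Minimum is 11/2 at row 2 (a leaves); pivot element 1/3.
Divide row 2 by 1/3; eliminate column b from the other rows.
Second iteration: most negative z-row entry is -1/2 in column s1, so s1 enters.
Ratio test on column s1 — row 1: (3/2)/(1/2) = 3; row 2: entry -1/2 ≤ 0. Minimum is 3 at row 1 (d leaves); pivot element 1/2.
Divide row 1 by 1/2; eliminate column s1 from the other rows.
After both pivots, the entry at constraint row 2, column RHS is 7.

7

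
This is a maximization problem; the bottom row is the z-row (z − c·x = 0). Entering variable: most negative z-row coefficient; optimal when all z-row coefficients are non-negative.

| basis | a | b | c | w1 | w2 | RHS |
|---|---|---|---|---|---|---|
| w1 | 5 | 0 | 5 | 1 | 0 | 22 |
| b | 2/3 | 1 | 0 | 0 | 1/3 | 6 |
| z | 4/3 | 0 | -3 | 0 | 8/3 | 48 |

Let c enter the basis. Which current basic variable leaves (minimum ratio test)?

w1

Column c entries and ratios — w1: 22/5 = 22/5; b: 0 ≤ 0, skip.
Smallest ratio is 22/5 in the row of w1, so w1 leaves.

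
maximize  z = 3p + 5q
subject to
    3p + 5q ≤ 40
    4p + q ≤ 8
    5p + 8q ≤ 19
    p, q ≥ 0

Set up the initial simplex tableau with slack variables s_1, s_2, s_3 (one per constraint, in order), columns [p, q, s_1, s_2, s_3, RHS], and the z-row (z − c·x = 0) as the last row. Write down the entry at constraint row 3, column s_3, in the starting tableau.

1

Slack s_3 belongs to constraint 3; its column is the unit vector e_3, so the entry in row 3 is 1.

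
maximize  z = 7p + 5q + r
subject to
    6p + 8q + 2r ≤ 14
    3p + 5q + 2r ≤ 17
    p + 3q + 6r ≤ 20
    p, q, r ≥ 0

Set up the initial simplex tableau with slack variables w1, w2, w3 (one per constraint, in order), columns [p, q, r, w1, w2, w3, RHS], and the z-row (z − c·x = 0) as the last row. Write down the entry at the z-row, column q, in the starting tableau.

-5

The z-row carries the negated objective coefficients: the q entry is -5.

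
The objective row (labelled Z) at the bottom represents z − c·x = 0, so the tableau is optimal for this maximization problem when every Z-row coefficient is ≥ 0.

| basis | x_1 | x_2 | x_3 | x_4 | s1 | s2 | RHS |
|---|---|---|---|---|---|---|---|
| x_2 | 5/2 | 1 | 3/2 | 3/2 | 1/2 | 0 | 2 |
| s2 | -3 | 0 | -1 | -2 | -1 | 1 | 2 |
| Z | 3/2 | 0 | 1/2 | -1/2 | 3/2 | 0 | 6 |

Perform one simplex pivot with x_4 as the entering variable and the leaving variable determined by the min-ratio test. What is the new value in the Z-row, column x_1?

7/3

Ratio test on column x_4 — row 1: 2/(3/2) = 4/3; row 2: entry -2 ≤ 0. Minimum is 4/3 at row 1 (x_2 leaves); pivot element 3/2.
Divide row 1 by 3/2; eliminate column x_4 from the other rows.
Z-row update in column x_1: 3/2 − (-1/2)·(5/3) = 7/3.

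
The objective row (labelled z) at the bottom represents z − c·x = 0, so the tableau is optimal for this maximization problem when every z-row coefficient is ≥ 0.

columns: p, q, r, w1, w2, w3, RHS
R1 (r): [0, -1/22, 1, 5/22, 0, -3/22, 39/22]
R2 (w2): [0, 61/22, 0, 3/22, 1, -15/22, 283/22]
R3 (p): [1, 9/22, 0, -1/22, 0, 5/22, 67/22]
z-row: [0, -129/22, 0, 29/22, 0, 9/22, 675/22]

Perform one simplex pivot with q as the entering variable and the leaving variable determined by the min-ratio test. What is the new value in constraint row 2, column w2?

Ratio test on column q — row 1: entry -1/22 ≤ 0; row 2: (283/22)/(61/22) = 283/61; row 3: (67/22)/(9/22) = 67/9. Minimum is 283/61 at row 2 (w2 leaves); pivot element 61/22.
Divide row 2 by 61/22; eliminate column q from the other rows.
In the new row 2, the w2 entry is the old entry divided by the pivot: 1/(61/22) = 22/61.

22/61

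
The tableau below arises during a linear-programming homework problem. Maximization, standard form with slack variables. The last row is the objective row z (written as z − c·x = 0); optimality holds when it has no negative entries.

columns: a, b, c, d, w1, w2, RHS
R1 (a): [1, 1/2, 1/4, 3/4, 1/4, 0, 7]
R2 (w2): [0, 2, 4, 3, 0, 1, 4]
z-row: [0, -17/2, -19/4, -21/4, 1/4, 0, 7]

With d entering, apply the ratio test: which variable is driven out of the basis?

w2

Column d entries and ratios — a: 7/(3/4) = 28/3; w2: 4/3 = 4/3.
Smallest ratio is 4/3 in the row of w2, so w2 leaves.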